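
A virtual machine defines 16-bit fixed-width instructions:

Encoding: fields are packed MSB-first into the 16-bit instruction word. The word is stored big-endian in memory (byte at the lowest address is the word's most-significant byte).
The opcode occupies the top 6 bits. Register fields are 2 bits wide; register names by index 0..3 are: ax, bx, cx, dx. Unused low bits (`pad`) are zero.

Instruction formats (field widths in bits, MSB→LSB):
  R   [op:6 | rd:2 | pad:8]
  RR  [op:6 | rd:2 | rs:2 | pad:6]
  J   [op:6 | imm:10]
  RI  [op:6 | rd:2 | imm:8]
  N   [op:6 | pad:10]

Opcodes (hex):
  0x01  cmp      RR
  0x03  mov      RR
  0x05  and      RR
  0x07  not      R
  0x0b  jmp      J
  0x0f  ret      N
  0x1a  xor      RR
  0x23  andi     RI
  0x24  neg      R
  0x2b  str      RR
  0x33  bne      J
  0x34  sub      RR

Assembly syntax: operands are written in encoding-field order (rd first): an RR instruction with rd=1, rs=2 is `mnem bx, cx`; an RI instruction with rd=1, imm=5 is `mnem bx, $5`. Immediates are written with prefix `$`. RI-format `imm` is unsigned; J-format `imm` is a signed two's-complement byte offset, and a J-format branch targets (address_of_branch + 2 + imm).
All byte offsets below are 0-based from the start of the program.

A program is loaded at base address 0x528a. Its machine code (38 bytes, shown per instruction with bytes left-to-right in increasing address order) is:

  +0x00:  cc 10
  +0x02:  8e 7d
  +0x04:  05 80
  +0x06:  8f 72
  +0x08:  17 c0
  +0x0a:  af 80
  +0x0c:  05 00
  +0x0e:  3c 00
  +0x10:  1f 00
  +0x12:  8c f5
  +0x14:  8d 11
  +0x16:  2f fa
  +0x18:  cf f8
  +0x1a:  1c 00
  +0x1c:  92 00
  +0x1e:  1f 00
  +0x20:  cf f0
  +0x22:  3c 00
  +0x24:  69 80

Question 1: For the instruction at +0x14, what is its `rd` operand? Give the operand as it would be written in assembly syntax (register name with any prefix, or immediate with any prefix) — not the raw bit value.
@+14  big-endian(8d 11) = 0x8d11
  opcode bits[15:10]=0x23: andi/RI
  rd@[9:8]=0x1 ⇒ bx
  imm@[7:0]=0x11 ⇒ $17

bx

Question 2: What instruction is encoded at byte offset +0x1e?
[1e] 1f 00 → 0x1f00
  top 6b → 0x7 → not [R]
  rd@[9:8]=0x3 ⇒ dx

not dx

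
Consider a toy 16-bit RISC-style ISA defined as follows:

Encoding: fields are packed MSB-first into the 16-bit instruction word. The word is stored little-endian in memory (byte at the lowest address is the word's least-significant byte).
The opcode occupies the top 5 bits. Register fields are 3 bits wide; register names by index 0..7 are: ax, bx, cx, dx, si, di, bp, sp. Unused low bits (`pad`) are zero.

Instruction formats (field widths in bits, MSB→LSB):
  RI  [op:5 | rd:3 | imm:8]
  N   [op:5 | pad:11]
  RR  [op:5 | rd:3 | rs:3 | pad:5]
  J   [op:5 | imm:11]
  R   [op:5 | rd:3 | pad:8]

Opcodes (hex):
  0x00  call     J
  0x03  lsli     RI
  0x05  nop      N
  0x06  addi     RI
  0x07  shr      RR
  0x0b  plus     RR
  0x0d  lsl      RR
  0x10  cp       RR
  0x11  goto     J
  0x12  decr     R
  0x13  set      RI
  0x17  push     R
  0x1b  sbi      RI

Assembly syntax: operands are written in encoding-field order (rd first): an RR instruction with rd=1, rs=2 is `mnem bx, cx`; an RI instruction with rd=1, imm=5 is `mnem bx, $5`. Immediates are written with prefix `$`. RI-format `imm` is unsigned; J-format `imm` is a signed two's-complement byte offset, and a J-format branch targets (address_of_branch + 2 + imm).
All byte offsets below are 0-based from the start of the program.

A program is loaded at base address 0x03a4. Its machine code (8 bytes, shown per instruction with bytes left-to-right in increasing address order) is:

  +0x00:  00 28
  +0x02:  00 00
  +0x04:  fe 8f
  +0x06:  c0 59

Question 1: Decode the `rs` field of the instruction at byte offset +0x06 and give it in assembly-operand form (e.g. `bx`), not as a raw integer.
+0x06: c0 59 ⇒ word 0x59c0 (little)
  op=0x59c0>>11=0xb ⇒ plus (RR)
  rd: (w>>8)&0x7=0x1 → bx
  rs: (w>>5)&0x7=0x6 → bp

bp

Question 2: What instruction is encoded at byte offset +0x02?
[02] 00 00 → 0x0000
  opcode bits[15:11]=0x0: call/J
  imm: (w>>0)&0x7ff=0x0 → $0

call $0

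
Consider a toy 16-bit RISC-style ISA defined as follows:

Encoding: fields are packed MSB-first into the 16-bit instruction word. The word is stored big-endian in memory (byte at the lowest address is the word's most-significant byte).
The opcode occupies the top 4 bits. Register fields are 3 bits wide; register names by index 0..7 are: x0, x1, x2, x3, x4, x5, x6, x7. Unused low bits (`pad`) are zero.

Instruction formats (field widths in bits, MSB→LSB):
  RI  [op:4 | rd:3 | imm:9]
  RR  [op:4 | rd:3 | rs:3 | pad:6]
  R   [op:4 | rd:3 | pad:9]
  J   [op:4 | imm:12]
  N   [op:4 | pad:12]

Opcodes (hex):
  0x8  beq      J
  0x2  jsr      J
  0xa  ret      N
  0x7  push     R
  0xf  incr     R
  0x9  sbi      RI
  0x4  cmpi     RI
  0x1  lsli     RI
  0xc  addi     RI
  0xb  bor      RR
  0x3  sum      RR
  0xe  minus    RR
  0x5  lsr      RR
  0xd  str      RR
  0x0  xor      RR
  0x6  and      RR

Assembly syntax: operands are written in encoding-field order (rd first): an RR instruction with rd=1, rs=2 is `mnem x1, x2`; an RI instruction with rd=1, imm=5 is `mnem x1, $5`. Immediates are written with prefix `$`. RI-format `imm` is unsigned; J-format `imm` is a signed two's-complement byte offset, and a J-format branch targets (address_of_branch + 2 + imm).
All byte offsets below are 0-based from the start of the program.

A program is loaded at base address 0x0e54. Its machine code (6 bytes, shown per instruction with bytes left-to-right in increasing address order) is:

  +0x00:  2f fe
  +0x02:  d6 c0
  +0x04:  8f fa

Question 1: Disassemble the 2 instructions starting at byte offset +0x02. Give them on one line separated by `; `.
str x3, x3; beq $-6

[02] d6 c0 → 0xd6c0
  op=0xd6c0>>12=0xd ⇒ str (RR)
  rd@[11:9]=0x3 ⇒ x3
  rs@[8:6]=0x3 ⇒ x3
[04] 8f fa → 0x8ffa
  op=0x8ffa>>12=0x8 ⇒ beq (J)
  imm@[11:0]=0xffa (s12→-6) ⇒ $-6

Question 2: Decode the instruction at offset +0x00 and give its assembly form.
+0x00: 2f fe ⇒ word 0x2ffe (big)
  top 4b → 0x2 → jsr [J]
  [11:0] imm=4094 (s12→-2) = $-2

jsr $-2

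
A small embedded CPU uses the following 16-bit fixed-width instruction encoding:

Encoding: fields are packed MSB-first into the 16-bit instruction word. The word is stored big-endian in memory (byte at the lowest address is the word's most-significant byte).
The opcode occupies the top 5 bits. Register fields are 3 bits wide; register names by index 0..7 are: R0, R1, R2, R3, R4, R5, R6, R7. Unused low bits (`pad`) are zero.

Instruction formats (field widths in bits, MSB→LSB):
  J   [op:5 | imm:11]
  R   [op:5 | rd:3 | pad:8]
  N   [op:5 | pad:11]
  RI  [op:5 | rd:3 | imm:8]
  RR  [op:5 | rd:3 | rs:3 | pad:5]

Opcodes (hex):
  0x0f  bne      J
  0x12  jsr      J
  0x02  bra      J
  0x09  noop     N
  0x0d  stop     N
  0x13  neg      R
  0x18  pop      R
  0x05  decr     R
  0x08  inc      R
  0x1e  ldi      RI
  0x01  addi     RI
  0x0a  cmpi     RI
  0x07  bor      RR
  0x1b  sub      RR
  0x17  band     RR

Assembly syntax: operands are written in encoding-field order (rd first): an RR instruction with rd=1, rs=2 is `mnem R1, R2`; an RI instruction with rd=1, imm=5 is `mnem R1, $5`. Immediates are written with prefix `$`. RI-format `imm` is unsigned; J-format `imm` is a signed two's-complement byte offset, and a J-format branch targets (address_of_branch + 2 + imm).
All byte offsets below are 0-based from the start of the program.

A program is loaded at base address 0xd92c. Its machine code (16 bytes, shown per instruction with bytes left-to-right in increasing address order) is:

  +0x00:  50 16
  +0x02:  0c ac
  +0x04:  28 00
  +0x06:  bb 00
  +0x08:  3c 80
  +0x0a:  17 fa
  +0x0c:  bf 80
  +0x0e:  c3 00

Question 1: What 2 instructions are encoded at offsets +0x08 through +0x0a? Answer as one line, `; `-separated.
bor R4, R4; bra $-6

@+08  big-endian(3c 80) = 0x3c80
  top 5b → 0x7 → bor [RR]
  rd@[10:8]=0x4 ⇒ R4
  rs@[7:5]=0x4 ⇒ R4
@+0a  big-endian(17 fa) = 0x17fa
  top 5b → 0x2 → bra [J]
  imm@[10:0]=0x7fa (s11→-6) ⇒ $-6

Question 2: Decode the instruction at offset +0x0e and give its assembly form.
pop R3

[0e] c3 00 → 0xc300
  op=0xc300>>11=0x18 ⇒ pop (R)
  [10:8] rd=3 = R3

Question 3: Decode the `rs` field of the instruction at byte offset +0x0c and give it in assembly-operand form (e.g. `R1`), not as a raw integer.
R4

+0x0c: bf 80 ⇒ word 0xbf80 (big)
  opcode bits[15:11]=0x17: band/RR
  rd@[10:8]=0x7 ⇒ R7
  rs@[7:5]=0x4 ⇒ R4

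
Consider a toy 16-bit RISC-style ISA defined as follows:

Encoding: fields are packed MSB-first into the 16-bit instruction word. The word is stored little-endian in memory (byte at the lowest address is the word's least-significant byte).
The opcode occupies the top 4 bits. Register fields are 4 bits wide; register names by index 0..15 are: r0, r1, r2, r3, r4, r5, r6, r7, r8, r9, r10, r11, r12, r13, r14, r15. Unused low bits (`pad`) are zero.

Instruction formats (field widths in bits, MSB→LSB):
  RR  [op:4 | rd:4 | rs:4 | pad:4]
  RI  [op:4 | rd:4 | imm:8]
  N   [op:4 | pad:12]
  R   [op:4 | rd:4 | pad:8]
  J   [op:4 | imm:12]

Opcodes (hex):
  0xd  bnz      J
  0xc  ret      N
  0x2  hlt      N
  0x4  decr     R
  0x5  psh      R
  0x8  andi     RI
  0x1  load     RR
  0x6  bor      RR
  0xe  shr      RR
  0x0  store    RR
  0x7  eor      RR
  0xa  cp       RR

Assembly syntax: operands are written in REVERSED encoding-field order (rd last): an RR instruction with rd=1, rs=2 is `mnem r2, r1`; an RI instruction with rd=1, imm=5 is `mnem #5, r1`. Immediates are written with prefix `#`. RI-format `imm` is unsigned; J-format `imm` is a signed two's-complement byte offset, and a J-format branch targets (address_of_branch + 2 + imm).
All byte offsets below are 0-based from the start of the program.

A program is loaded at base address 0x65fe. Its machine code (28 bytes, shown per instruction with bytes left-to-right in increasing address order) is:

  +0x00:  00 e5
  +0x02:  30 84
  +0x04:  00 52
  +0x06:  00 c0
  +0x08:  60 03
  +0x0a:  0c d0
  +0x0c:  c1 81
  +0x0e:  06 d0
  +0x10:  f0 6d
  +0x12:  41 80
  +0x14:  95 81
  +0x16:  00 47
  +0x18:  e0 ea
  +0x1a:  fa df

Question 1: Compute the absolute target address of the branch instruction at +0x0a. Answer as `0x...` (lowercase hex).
0x6616

off 0x0a: read 0c d0 as little → 0xd00c
  top 4b → 0xd → bnz [J]
  imm: (w>>0)&0xfff=0xc → #12
  target = base 0x65fe + off 0x0a + 2 + imm 12 = 0x6616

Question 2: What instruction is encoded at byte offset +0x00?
shr r0, r5

[00] 00 e5 → 0xe500
  op=0xe500>>12=0xe ⇒ shr (RR)
  rd: (w>>8)&0xf=0x5 → r5
  rs: (w>>4)&0xf=0x0 → r0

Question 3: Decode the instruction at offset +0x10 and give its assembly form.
bor r15, r13

[10] f0 6d → 0x6df0
  opcode bits[15:12]=0x6: bor/RR
  rd: (w>>8)&0xf=0xd → r13
  rs: (w>>4)&0xf=0xf → r15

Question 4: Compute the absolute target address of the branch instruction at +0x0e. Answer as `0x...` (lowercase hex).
0x6614

[0e] 06 d0 → 0xd006
  top 4b → 0xd → bnz [J]
  imm@[11:0]=0x6 ⇒ #6
  target = base 0x65fe + off 0x0e + 2 + imm 6 = 0x6614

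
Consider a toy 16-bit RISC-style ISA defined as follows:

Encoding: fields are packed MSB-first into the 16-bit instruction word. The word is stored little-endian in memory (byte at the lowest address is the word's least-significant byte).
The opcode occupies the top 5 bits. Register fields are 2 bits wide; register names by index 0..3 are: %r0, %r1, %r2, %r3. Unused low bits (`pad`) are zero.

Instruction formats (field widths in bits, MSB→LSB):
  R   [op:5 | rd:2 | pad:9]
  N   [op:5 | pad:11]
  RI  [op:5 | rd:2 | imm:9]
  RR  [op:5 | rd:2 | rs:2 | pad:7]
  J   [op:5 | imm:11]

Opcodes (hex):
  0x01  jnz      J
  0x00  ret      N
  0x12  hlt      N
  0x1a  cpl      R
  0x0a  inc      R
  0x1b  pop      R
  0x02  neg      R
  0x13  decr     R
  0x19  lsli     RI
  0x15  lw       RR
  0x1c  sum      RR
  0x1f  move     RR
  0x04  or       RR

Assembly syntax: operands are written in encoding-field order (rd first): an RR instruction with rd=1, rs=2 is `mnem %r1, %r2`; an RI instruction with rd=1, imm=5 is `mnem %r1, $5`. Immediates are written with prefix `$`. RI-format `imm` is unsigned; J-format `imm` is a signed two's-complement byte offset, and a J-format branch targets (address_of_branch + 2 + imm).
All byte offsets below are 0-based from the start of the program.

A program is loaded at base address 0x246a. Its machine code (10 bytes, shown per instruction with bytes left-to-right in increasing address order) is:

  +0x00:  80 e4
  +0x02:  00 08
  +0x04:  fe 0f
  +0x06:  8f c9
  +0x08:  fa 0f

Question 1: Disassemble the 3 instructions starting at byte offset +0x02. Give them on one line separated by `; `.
off 0x02: read 00 08 as little → 0x0800
  op=0x0800>>11=0x1 ⇒ jnz (J)
  [10:0] imm=0 = $0
off 0x04: read fe 0f as little → 0x0ffe
  op=0x0ffe>>11=0x1 ⇒ jnz (J)
  [10:0] imm=2046 (s11→-2) = $-2
off 0x06: read 8f c9 as little → 0xc98f
  op=0xc98f>>11=0x19 ⇒ lsli (RI)
  [10:9] rd=0 = %r0
  [8:0] imm=399 = $399

jnz $0; jnz $-2; lsli %r0, $399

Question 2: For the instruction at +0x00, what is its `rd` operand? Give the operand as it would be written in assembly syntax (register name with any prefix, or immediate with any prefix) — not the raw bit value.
[00] 80 e4 → 0xe480
  op=0xe480>>11=0x1c ⇒ sum (RR)
  [10:9] rd=2 = %r2
  [8:7] rs=1 = %r1

%r2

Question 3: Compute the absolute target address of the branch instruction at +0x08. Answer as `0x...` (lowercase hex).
0x246e

off 0x08: read fa 0f as little → 0x0ffa
  op=0x0ffa>>11=0x1 ⇒ jnz (J)
  imm@[10:0]=0x7fa (s11→-6) ⇒ $-6
  target = base 0x246a + off 0x08 + 2 + imm -6 = 0x246e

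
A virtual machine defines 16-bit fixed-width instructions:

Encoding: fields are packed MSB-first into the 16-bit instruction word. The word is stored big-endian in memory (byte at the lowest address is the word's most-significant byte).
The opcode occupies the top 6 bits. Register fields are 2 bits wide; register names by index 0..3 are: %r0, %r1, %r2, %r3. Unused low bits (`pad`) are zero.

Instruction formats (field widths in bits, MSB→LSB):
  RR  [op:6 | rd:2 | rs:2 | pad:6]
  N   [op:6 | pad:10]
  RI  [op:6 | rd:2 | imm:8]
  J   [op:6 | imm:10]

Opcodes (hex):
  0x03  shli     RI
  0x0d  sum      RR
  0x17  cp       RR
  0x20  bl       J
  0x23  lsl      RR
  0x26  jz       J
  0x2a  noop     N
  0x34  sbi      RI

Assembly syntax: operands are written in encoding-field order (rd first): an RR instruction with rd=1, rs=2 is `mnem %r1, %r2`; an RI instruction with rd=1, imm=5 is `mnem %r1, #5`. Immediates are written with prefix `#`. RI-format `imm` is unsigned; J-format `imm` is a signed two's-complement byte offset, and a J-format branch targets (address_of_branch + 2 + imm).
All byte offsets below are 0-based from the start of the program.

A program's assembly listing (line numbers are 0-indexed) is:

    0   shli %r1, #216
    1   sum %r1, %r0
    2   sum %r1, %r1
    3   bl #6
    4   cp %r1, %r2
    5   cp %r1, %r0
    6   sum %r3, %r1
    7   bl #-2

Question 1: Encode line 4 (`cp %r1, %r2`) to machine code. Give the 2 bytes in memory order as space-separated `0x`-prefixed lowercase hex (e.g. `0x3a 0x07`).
L4: cp op=0x17:6|rd=1:2|rs=2:2|pad=0:6 ⇒ 0x5d80 ⇒ big 5d 80

0x5d 0x80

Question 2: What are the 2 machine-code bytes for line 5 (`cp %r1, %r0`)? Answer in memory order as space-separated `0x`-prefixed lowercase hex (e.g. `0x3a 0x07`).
5. cp fields op=0x17:6|rd=1:2|rs=0:2|pad=0:6 → word 5d00h → 5d 00

0x5d 0x00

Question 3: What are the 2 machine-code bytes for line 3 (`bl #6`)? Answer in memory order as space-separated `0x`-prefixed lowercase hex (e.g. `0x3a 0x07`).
0x80 0x06

line 3 (bl): pack op=0x20:6|imm=6:10 = 0x8006; big→ 80 06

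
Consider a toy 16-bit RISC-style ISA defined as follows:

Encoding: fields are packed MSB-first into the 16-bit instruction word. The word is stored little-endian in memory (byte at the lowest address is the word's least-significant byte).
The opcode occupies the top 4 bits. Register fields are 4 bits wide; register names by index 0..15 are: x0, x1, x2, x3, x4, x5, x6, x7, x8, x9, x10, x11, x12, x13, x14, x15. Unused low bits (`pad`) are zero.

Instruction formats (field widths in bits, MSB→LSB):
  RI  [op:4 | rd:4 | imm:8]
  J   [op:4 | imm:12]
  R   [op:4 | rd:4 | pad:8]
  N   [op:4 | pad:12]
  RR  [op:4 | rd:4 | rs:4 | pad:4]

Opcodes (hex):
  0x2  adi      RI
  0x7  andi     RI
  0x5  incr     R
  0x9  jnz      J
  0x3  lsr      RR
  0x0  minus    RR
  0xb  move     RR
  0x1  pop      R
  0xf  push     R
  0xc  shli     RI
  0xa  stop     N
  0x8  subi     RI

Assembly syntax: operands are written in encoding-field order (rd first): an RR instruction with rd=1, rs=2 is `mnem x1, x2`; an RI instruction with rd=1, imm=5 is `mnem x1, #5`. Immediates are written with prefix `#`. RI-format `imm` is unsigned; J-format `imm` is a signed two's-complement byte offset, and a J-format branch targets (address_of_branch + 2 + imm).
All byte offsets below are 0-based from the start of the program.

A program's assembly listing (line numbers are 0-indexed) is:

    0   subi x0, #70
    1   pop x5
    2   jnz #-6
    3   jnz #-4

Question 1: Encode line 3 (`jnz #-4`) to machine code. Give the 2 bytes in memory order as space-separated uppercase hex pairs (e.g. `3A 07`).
line 3 (jnz): pack op=0x9:4|imm=-4:12 = 0x9ffc; little→ fc 9f

FC 9F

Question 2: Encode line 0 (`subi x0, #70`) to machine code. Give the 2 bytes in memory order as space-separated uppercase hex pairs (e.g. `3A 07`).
46 80

L0: subi op=0x8:4|rd=0:4|imm=70:8 ⇒ 0x8046 ⇒ little 46 80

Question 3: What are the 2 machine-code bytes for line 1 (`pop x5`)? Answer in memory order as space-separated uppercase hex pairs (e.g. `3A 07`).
L1: pop op=0x1:4|rd=5:4|pad=0:8 ⇒ 0x1500 ⇒ little 00 15

00 15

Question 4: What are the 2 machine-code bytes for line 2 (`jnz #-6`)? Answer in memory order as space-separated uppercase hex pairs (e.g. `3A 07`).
2. jnz fields op=0x9:4|imm=-6:12 → word 9ffah → fa 9f

FA 9F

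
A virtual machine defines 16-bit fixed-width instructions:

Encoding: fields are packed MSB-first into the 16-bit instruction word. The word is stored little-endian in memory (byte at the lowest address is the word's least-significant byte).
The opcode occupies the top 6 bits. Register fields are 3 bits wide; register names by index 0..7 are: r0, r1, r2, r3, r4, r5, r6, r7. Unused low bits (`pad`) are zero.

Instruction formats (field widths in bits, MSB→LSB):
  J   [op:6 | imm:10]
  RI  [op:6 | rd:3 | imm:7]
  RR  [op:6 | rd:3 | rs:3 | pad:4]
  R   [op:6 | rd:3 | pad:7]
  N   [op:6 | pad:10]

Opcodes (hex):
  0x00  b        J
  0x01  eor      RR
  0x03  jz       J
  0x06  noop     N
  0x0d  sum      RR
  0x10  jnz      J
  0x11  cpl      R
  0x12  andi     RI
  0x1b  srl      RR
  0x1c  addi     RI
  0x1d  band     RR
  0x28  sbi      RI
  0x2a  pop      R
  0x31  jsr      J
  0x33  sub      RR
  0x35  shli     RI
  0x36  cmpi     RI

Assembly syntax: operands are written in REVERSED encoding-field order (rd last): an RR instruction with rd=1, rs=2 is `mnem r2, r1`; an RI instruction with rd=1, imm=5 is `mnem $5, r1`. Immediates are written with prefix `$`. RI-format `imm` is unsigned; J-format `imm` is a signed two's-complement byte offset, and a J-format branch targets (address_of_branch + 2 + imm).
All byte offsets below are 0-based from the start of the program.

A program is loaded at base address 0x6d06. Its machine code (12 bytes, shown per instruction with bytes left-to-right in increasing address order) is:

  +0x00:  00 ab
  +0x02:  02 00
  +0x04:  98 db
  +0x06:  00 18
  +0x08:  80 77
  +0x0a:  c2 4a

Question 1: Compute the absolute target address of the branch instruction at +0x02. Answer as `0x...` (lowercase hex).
0x6d0c

off 0x02: read 02 00 as little → 0x0002
  top 6b → 0x0 → b [J]
  [9:0] imm=2 = $2
  target = base 0x6d06 + off 0x02 + 2 + imm 2 = 0x6d0c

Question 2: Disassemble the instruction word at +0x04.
+0x04: 98 db ⇒ word 0xdb98 (little)
  opcode bits[15:10]=0x36: cmpi/RI
  rd@[9:7]=0x7 ⇒ r7
  imm@[6:0]=0x18 ⇒ $24

cmpi $24, r7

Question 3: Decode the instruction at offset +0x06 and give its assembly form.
[06] 00 18 → 0x1800
  op=0x1800>>10=0x6 ⇒ noop (N)

noop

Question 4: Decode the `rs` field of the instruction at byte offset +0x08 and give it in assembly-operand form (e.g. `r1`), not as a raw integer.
[08] 80 77 → 0x7780
  top 6b → 0x1d → band [RR]
  rd@[9:7]=0x7 ⇒ r7
  rs@[6:4]=0x0 ⇒ r0

r0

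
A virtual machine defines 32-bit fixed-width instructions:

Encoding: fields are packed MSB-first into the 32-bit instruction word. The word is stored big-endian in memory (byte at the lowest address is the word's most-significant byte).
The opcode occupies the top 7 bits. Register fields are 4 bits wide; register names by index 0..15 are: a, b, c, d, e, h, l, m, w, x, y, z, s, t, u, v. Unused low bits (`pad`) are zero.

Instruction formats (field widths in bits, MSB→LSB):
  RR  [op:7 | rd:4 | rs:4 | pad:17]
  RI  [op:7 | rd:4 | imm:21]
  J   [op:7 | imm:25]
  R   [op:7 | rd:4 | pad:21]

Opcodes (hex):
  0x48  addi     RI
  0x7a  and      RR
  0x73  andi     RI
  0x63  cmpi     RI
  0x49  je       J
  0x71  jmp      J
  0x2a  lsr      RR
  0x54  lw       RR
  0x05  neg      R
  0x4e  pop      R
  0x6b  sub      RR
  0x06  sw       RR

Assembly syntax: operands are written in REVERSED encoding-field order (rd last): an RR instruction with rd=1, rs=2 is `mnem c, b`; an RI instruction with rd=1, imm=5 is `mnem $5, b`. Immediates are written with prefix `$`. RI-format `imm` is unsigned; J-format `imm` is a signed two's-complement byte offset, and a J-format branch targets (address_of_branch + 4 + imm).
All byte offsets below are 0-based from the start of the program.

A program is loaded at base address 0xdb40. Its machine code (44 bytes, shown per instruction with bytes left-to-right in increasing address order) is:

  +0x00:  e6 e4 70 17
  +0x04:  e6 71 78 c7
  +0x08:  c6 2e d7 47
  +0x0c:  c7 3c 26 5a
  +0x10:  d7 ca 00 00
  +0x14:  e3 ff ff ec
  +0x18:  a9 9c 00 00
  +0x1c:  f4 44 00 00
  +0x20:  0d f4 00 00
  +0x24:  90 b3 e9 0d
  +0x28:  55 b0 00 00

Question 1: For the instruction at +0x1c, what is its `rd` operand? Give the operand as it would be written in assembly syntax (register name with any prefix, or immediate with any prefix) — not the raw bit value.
@+1c  big-endian(f4 44 00 00) = 0xf4440000
  top 7b → 0x7a → and [RR]
  rd@[24:21]=0x2 ⇒ c
  rs@[20:17]=0x2 ⇒ c

c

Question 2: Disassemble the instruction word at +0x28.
[28] 55 b0 00 00 → 0x55b00000
  top 7b → 0x2a → lsr [RR]
  rd: (w>>21)&0xf=0xd → t
  rs: (w>>17)&0xf=0x8 → w

lsr w, t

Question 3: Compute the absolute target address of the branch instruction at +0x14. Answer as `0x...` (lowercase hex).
0xdb44

off 0x14: read e3 ff ff ec as big → 0xe3ffffec
  opcode bits[31:25]=0x71: jmp/J
  imm@[24:0]=0x1ffffec (s25→-20) ⇒ $-20
  target = base 0xdb40 + off 0x14 + 4 + imm -20 = 0xdb44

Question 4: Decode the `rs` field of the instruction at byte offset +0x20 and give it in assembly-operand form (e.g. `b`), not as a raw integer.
[20] 0d f4 00 00 → 0x0df40000
  opcode bits[31:25]=0x6: sw/RR
  rd@[24:21]=0xf ⇒ v
  rs@[20:17]=0xa ⇒ y

y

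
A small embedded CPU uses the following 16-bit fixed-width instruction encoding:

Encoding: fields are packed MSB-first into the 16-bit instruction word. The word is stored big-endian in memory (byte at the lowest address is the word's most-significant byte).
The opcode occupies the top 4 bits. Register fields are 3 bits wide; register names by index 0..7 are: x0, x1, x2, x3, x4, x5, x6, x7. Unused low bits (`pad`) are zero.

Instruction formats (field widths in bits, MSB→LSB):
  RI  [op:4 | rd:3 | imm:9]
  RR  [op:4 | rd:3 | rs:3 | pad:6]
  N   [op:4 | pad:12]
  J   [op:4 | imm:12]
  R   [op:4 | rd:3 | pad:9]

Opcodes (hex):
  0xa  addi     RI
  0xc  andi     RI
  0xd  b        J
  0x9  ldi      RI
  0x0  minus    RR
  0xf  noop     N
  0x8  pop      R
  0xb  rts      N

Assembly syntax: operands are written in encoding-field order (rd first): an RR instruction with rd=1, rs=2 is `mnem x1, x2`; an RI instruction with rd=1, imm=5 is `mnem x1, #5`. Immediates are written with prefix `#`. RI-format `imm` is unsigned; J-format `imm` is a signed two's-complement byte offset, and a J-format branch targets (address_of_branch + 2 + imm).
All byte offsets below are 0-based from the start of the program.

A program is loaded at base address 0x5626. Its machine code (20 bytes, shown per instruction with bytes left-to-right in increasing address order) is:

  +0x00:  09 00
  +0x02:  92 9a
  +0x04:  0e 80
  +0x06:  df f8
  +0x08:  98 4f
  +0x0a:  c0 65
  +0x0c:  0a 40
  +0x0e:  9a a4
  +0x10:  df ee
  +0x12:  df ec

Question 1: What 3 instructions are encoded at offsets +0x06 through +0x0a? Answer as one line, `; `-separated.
b #-8; ldi x4, #79; andi x0, #101

[06] df f8 → 0xdff8
  top 4b → 0xd → b [J]
  imm@[11:0]=0xff8 (s12→-8) ⇒ #-8
[08] 98 4f → 0x984f
  top 4b → 0x9 → ldi [RI]
  rd@[11:9]=0x4 ⇒ x4
  imm@[8:0]=0x4f ⇒ #79
[0a] c0 65 → 0xc065
  top 4b → 0xc → andi [RI]
  rd@[11:9]=0x0 ⇒ x0
  imm@[8:0]=0x65 ⇒ #101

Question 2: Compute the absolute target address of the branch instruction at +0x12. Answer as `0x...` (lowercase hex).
+0x12: df ec ⇒ word 0xdfec (big)
  op=0xdfec>>12=0xd ⇒ b (J)
  imm: (w>>0)&0xfff=0xfec (s12→-20) → #-20
  target = base 0x5626 + off 0x12 + 2 + imm -20 = 0x5626

0x5626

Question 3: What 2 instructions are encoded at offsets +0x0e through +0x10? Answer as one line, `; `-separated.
+0x0e: 9a a4 ⇒ word 0x9aa4 (big)
  opcode bits[15:12]=0x9: ldi/RI
  [11:9] rd=5 = x5
  [8:0] imm=164 = #164
+0x10: df ee ⇒ word 0xdfee (big)
  opcode bits[15:12]=0xd: b/J
  [11:0] imm=4078 (s12→-18) = #-18

ldi x5, #164; b #-18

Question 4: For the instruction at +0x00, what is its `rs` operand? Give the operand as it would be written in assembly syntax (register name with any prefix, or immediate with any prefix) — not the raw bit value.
off 0x00: read 09 00 as big → 0x0900
  top 4b → 0x0 → minus [RR]
  rd: (w>>9)&0x7=0x4 → x4
  rs: (w>>6)&0x7=0x4 → x4

x4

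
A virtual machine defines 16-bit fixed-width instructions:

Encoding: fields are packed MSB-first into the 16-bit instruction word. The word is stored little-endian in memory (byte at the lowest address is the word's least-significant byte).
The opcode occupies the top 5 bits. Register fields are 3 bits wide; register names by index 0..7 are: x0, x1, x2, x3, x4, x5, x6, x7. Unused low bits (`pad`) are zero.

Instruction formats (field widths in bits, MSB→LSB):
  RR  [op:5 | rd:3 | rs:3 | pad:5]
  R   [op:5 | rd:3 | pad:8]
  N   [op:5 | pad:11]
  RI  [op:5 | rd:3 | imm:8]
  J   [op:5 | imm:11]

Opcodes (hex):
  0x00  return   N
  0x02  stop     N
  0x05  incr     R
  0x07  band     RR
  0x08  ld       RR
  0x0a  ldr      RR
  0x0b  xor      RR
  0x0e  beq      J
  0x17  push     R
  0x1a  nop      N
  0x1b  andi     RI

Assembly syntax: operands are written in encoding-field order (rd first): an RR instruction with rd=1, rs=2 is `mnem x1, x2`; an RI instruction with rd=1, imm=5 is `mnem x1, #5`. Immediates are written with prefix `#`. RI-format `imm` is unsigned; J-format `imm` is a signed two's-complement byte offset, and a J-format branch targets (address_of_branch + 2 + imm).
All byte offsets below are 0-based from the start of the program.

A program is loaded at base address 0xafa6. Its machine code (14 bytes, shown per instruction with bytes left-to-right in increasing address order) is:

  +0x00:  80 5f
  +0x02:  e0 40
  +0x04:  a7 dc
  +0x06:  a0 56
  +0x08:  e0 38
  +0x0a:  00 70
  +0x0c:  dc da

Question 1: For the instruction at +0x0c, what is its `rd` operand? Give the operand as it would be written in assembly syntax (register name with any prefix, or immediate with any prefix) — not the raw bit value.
@+0c  little-endian(dc da) = 0xdadc
  opcode bits[15:11]=0x1b: andi/RI
  rd: (w>>8)&0x7=0x2 → x2
  imm: (w>>0)&0xff=0xdc → #220

x2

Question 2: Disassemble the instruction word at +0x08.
+0x08: e0 38 ⇒ word 0x38e0 (little)
  opcode bits[15:11]=0x7: band/RR
  [10:8] rd=0 = x0
  [7:5] rs=7 = x7

band x0, x7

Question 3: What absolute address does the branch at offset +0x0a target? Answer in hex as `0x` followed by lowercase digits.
0xafb2

@+0a  little-endian(00 70) = 0x7000
  opcode bits[15:11]=0xe: beq/J
  imm@[10:0]=0x0 ⇒ #0
  target = base 0xafa6 + off 0x0a + 2 + imm 0 = 0xafb2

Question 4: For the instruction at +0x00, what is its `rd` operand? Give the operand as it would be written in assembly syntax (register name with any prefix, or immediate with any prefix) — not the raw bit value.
@+00  little-endian(80 5f) = 0x5f80
  opcode bits[15:11]=0xb: xor/RR
  rd: (w>>8)&0x7=0x7 → x7
  rs: (w>>5)&0x7=0x4 → x4

x7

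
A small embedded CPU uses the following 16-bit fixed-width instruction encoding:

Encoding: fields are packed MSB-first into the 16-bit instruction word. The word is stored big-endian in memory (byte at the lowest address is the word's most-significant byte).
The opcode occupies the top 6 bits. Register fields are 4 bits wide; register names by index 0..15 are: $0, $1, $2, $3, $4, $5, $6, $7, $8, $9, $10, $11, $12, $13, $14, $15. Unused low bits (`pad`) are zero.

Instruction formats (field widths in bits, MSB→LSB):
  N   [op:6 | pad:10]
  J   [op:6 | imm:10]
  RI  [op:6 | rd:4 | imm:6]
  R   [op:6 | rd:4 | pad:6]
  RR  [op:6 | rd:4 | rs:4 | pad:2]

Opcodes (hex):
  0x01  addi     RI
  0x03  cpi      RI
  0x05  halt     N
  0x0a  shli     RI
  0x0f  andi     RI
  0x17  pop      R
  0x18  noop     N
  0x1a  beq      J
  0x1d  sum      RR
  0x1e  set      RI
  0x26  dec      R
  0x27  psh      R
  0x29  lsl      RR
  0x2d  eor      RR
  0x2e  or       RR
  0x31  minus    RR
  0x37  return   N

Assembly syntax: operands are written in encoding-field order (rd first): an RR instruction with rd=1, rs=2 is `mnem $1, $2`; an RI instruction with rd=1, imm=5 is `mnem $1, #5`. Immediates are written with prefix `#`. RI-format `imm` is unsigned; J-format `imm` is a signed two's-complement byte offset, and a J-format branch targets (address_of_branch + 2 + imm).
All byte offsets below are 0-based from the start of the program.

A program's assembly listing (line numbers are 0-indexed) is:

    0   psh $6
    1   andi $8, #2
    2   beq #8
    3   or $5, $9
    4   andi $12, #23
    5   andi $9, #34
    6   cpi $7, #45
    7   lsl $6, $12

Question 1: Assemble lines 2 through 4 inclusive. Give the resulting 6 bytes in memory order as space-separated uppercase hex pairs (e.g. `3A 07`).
68 08 B9 64 3F 17

2. beq fields op=0x1a:6|imm=8:10 → word 6808h → 68 08
3. or fields op=0x2e:6|rd=5:4|rs=9:4|pad=0:2 → word b964h → b9 64
4. andi fields op=0xf:6|rd=12:4|imm=23:6 → word 3f17h → 3f 17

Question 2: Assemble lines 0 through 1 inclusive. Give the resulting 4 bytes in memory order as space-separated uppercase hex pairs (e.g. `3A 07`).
9D 80 3E 02

0. psh fields op=0x27:6|rd=6:4|pad=0:6 → word 9d80h → 9d 80
1. andi fields op=0xf:6|rd=8:4|imm=2:6 → word 3e02h → 3e 02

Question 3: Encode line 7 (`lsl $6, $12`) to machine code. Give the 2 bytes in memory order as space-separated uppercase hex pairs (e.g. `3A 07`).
7. lsl fields op=0x29:6|rd=6:4|rs=12:4|pad=0:2 → word a5b0h → a5 b0

A5 B0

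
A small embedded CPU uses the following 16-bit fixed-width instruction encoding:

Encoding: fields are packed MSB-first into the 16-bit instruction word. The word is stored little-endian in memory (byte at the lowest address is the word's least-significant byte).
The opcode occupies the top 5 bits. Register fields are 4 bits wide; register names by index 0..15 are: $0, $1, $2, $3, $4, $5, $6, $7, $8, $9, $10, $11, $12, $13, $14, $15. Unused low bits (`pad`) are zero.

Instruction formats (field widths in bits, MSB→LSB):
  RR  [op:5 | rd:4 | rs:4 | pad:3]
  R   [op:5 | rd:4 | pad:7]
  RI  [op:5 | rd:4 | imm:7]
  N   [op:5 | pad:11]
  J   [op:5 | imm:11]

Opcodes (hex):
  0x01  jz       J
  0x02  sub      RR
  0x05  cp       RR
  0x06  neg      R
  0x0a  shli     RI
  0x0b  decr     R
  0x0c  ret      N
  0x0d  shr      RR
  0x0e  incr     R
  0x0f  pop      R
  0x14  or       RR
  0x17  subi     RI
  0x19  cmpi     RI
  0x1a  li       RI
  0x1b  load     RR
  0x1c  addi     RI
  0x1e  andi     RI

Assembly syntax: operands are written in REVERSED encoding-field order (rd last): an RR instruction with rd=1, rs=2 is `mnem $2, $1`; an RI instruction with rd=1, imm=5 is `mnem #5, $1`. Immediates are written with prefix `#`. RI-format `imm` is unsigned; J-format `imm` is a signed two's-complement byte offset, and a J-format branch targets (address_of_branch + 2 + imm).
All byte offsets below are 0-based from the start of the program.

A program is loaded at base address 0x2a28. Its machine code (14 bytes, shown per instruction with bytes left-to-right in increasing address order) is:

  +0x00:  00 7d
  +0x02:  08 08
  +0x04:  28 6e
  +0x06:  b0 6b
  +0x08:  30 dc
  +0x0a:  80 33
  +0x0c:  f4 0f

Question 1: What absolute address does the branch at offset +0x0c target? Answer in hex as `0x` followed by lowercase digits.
[0c] f4 0f → 0x0ff4
  top 5b → 0x1 → jz [J]
  imm@[10:0]=0x7f4 (s11→-12) ⇒ #-12
  target = base 0x2a28 + off 0x0c + 2 + imm -12 = 0x2a2a

0x2a2a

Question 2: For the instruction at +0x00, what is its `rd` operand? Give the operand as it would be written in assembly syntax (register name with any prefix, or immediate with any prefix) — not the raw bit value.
@+00  little-endian(00 7d) = 0x7d00
  opcode bits[15:11]=0xf: pop/R
  rd: (w>>7)&0xf=0xa → $10

$10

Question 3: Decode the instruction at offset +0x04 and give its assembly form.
shr $5, $12

@+04  little-endian(28 6e) = 0x6e28
  top 5b → 0xd → shr [RR]
  [10:7] rd=12 = $12
  [6:3] rs=5 = $5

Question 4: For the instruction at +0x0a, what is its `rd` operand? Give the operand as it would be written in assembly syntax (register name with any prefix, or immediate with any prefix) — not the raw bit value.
off 0x0a: read 80 33 as little → 0x3380
  top 5b → 0x6 → neg [R]
  [10:7] rd=7 = $7

$7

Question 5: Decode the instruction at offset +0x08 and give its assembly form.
off 0x08: read 30 dc as little → 0xdc30
  top 5b → 0x1b → load [RR]
  rd: (w>>7)&0xf=0x8 → $8
  rs: (w>>3)&0xf=0x6 → $6

load $6, $8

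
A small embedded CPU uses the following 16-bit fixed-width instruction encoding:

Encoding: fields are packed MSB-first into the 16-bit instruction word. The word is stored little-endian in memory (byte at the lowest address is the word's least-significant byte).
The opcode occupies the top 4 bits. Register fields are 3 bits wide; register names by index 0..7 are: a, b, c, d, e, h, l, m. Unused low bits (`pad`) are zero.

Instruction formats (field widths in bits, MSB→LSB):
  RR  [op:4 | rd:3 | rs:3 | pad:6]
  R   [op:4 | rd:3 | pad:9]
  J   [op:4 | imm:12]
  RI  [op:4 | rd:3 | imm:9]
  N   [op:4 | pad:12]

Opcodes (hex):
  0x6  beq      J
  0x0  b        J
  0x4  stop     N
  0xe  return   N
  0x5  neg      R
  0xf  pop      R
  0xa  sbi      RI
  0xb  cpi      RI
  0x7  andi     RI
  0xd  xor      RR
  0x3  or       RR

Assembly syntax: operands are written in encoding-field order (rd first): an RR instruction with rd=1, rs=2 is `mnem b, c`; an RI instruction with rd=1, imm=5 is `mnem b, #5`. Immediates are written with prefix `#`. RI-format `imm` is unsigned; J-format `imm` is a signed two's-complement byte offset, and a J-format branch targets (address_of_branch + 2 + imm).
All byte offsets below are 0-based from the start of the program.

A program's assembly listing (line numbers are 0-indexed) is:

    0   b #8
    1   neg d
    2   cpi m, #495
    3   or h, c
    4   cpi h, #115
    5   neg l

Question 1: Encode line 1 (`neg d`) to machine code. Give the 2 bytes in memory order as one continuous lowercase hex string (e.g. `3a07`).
L1: neg op=0x5:4|rd=3:3|pad=0:9 ⇒ 0x5600 ⇒ little 00 56

0056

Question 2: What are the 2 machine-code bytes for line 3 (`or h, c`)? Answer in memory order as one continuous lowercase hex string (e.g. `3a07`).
L3: or op=0x3:4|rd=5:3|rs=2:3|pad=0:6 ⇒ 0x3a80 ⇒ little 80 3a

803a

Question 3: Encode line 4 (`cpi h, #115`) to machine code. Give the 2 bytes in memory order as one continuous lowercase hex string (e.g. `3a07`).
line 4 (cpi): pack op=0xb:4|rd=5:3|imm=115:9 = 0xba73; little→ 73 ba

73ba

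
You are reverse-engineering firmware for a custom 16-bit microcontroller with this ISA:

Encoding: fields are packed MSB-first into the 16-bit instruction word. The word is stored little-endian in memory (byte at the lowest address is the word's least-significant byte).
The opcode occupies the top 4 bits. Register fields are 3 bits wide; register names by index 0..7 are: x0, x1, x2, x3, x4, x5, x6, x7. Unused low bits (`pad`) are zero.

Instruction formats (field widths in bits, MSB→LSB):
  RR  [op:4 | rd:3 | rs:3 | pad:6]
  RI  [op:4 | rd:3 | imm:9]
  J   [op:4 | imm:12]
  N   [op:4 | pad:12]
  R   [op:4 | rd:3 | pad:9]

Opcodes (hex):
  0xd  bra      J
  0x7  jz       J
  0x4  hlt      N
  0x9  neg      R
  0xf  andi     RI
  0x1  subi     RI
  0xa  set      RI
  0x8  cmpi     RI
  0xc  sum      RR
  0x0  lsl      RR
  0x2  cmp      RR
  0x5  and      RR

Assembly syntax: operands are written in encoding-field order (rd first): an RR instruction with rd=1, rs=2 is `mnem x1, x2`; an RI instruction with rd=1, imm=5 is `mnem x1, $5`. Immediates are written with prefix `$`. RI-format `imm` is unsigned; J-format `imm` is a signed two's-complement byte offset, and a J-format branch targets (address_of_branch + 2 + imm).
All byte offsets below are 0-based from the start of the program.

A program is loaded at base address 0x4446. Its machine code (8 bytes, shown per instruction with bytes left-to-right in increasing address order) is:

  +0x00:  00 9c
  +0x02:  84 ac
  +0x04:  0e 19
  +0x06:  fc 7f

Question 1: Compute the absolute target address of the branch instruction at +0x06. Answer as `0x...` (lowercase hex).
0x444a

+0x06: fc 7f ⇒ word 0x7ffc (little)
  op=0x7ffc>>12=0x7 ⇒ jz (J)
  [11:0] imm=4092 (s12→-4) = $-4
  target = base 0x4446 + off 0x06 + 2 + imm -4 = 0x444a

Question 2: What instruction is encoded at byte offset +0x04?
subi x4, $270

[04] 0e 19 → 0x190e
  op=0x190e>>12=0x1 ⇒ subi (RI)
  [11:9] rd=4 = x4
  [8:0] imm=270 = $270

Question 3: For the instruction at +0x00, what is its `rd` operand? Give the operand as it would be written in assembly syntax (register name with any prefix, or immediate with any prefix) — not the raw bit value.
x6

@+00  little-endian(00 9c) = 0x9c00
  opcode bits[15:12]=0x9: neg/R
  rd: (w>>9)&0x7=0x6 → x6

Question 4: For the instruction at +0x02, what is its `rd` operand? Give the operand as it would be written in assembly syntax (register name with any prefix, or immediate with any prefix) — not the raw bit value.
x6

@+02  little-endian(84 ac) = 0xac84
  op=0xac84>>12=0xa ⇒ set (RI)
  [11:9] rd=6 = x6
  [8:0] imm=132 = $132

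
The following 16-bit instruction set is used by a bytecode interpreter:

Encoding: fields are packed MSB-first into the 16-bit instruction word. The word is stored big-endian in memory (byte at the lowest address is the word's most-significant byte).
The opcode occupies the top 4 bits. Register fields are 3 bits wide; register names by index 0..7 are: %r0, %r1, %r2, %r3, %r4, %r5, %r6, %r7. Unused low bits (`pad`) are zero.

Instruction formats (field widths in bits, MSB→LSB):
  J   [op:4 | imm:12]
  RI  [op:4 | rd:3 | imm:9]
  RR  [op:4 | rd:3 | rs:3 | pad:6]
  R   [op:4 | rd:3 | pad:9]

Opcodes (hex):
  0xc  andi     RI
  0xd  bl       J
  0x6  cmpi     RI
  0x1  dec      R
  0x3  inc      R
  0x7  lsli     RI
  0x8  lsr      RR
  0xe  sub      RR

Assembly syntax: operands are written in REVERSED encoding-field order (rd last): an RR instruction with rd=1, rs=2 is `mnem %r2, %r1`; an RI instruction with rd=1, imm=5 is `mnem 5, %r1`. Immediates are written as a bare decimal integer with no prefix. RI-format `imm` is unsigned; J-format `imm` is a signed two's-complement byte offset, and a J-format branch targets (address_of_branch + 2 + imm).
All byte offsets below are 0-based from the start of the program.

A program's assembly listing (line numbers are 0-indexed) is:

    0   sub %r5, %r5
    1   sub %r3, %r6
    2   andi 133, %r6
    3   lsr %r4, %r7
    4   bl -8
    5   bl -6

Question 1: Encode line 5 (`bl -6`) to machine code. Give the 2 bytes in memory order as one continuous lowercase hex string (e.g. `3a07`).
5. bl fields op=0xd:4|imm=-6:12 → word dffah → df fa

dffa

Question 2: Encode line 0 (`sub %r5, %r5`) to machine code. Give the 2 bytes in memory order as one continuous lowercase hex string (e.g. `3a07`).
L0: sub op=0xe:4|rd=5:3|rs=5:3|pad=0:6 ⇒ 0xeb40 ⇒ big eb 40

eb40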